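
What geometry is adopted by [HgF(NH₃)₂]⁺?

trigonal planar

Each fluoride is −1; ammonia is neutral; balancing the +1 overall charge requires Hg(II).
Hg sits in group 12, so the d-electron count is 12 − 2 = 10.
Coordination number: 3.
Three ligands around a d¹⁰ centre minimise repulsion in a trigonal-planar arrangement.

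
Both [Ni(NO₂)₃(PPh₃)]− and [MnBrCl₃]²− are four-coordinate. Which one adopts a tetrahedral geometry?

[MnBrCl₃]²−

For [Ni(NO₂)₃(PPh₃)]−: Each nitro (N-bound nitrite) is −1; triphenylphosphine is neutral; balancing the −1 overall charge requires Ni(II). Group 10 minus oxidation state 2 gives a d⁸ configuration. Nitro (N-bound nitrite) and triphenylphosphine are strong-field ligands (high in the spectrochemical series). A 3d d⁸ ion with strong-field ligands gains enough CFSE to favour square planar over tetrahedral. → square planar.
For [MnBrCl₃]²−: Ligand charges: each bromide is −1; each chloride is −1. With an overall charge of −2 the manganese centre must be in the +2 oxidation state. Manganese is a group-7 element; Mn(II) is therefore d⁵. A high-spin d⁵ ion has zero CFSE in either geometry, so four ligands adopt the sterically favoured tetrahedral geometry. → tetrahedral.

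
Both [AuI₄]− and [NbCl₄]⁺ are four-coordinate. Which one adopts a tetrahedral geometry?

[NbCl₄]⁺

For [AuI₄]−: Each iodide is −1; balancing the −1 overall charge requires Au(III). Gold is a group-11 element; Au(III) is therefore d⁸. A 5d d⁸ ion has a large crystal-field splitting; square planar leaves the high-energy d_{x²−y²} orbital empty and maximises CFSE. → square planar.
For [NbCl₄]⁺: Each chloride is −1; balancing the +1 overall charge requires Nb(V). Nb sits in group 5, so the d-electron count is 5 − 5 = 0. A d⁰ ion has no crystal-field stabilisation preference between square planar and tetrahedral, so four ligands adopt the sterically favoured tetrahedral geometry. → tetrahedral.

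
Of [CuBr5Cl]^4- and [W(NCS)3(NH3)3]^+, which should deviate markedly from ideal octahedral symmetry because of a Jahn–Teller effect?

[CuBr5Cl]^4-

[CuBr5Cl]^4-: Summing ligand charges against the −4 overall charge gives an oxidation state of +2 for copper. Copper is a group-11 element; Cu(II) is therefore d⁹. The t₂g⁶e_g³ configuration has an unevenly filled e_g set; the Jahn–Teller theorem predicts a tetragonal distortion (typically axial elongation) to lift the degeneracy.
[W(NCS)3(NH3)3]^+: Summing ligand charges against the +1 overall charge gives an oxidation state of +4 for tungsten. Group 6 minus oxidation state 4 gives a d² configuration. The d² configuration leaves the e_g set evenly filled (or empty) — no strong Jahn–Teller driving force.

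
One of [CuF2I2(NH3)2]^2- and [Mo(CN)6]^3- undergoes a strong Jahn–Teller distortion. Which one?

[CuF2I2(NH3)2]^2-

[CuF2I2(NH3)2]^2-: Each fluoride is −1; each iodide is −1; ammonia is neutral; balancing the −2 overall charge requires Cu(II). Group 11 minus oxidation state 2 gives a d⁹ configuration. The t₂g⁶e_g³ configuration has an unevenly filled e_g set; the Jahn–Teller theorem predicts a tetragonal distortion (typically axial elongation) to lift the degeneracy.
[Mo(CN)6]^3-: Each cyanide is −1; balancing the −3 overall charge requires Mo(III). Group 6 minus oxidation state 3 gives a d³ configuration. The d³ configuration leaves the e_g set evenly filled (or empty) — no strong Jahn–Teller driving force.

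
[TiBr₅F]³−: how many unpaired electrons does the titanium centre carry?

1 unpaired electron

Each bromide is −1; each fluoride is −1; balancing the −3 overall charge requires Ti(III).
Group 4 minus oxidation state 3 gives a d¹ configuration.
In an octahedral field the d¹ configuration is t₂g¹e_g⁰ (only one arrangement possible), giving 1 unpaired electron.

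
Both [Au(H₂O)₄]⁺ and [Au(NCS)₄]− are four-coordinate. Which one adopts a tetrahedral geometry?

[Au(H₂O)₄]⁺

For [Au(H₂O)₄]⁺: Ligand charges: water is neutral. With an overall charge of +1 the gold centre must be in the +1 oxidation state. Gold is a group-11 element; Au(I) is therefore d¹⁰. A d¹⁰ ion has no crystal-field stabilisation preference between square planar and tetrahedral, so four ligands adopt the sterically favoured tetrahedral geometry. → tetrahedral.
For [Au(NCS)₄]−: Summing ligand charges against the −1 overall charge gives an oxidation state of +3 for gold. Au sits in group 11, so the d-electron count is 11 − 3 = 8. A 5d d⁸ ion has a large crystal-field splitting; square planar leaves the high-energy d_{x²−y²} orbital empty and maximises CFSE. → square planar.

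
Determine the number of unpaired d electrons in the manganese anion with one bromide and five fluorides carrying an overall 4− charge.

Ligand charges: each bromide is −1; each fluoride is −1. With an overall charge of −4 the manganese centre must be in the +2 oxidation state.
Mn sits in group 7, so the d-electron count is 7 − 2 = 5.
The spin state decides the count: Bromide and fluoride are weak-field ligands for a first-row metal, so the complex is high-spin.
An octahedral high-spin d⁵ ion is t₂g³e_g², giving 5 unpaired electrons.

5 unpaired electrons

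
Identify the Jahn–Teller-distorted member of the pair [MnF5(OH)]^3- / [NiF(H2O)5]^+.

[MnF5(OH)]^3-

[MnF5(OH)]^3-: Each fluoride is −1; each hydroxide is −1; balancing the −3 overall charge requires Mn(III). Group 7 minus oxidation state 3 gives a d⁴ configuration. Fluoride and hydroxide are weak-field ligands for a first-row metal, so the complex is high-spin. The t₂g³e_g¹ (high-spin) configuration has an unevenly filled e_g set; the Jahn–Teller theorem predicts a tetragonal distortion (typically axial elongation) to lift the degeneracy.
[NiF(H2O)5]^+: Each fluoride is −1; water is neutral; balancing the +1 overall charge requires Ni(II). Group 10 minus oxidation state 2 gives a d⁸ configuration. The d⁸ configuration leaves the e_g set evenly filled (or empty) — no strong Jahn–Teller driving force.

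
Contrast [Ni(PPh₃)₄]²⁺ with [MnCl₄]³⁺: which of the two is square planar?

[Ni(PPh₃)₄]²⁺

For [Ni(PPh₃)₄]²⁺: Ligand charges: triphenylphosphine is neutral. With an overall charge of +2 the nickel centre must be in the +2 oxidation state. Ni sits in group 10, so the d-electron count is 10 − 2 = 8. Triphenylphosphine is a strong-field ligand (high in the spectrochemical series). A 3d d⁸ ion with strong-field ligands gains enough CFSE to favour square planar over tetrahedral. → square planar.
For [MnCl₄]³⁺: Ligand charges: each chloride is −1. With an overall charge of +3 the manganese centre must be in the +7 oxidation state. Group 7 minus oxidation state 7 gives a d⁰ configuration. A d⁰ ion has no crystal-field stabilisation preference between square planar and tetrahedral, so four ligands adopt the sterically favoured tetrahedral geometry. → tetrahedral.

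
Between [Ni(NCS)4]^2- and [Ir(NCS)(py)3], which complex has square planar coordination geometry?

[Ir(NCS)(py)3]

For [Ni(NCS)4]^2-: Ligand charges: each isothiocyanate is −1. With an overall charge of −2 the nickel centre must be in the +2 oxidation state. Ni sits in group 10, so the d-electron count is 10 − 2 = 8. Isothiocyanate is a weak-field ligand. With weak-field ligands the CFSE gain from square planar is small, so a 3d d⁸ ion takes the sterically preferred tetrahedral geometry. → tetrahedral.
For [Ir(NCS)(py)3]: Each isothiocyanate is −1; pyridine is neutral; balancing the 0 overall charge requires Ir(I). Group 9 minus oxidation state 1 gives a d⁸ configuration. A 5d d⁸ ion has a large crystal-field splitting; square planar leaves the high-energy d_{x²−y²} orbital empty and maximises CFSE. → square planar.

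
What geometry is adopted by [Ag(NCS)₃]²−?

Each isothiocyanate is −1; balancing the −2 overall charge requires Ag(I).
Ag sits in group 11, so the d-electron count is 11 − 1 = 10.
With 3 monodentate ligands the coordination number is 3.
Three ligands around a d¹⁰ centre minimise repulsion in a trigonal-planar arrangement.

trigonal planar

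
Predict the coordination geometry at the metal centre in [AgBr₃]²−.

Summing ligand charges against the −2 overall charge gives an oxidation state of +1 for silver.
Ag sits in group 11, so the d-electron count is 11 − 1 = 10.
Coordination number: 3.
Three ligands around a d¹⁰ centre minimise repulsion in a trigonal-planar arrangement.

trigonal planar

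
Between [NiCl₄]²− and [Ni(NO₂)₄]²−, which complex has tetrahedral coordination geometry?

[NiCl₄]²−

For [NiCl₄]²−: Each chloride is −1; balancing the −2 overall charge requires Ni(II). Ni sits in group 10, so the d-electron count is 10 − 2 = 8. Chloride is a weak-field ligand. With weak-field ligands the CFSE gain from square planar is small, so a 3d d⁸ ion takes the sterically preferred tetrahedral geometry. → tetrahedral.
For [Ni(NO₂)₄]²−: Ligand charges: each nitro (N-bound nitrite) is −1. With an overall charge of −2 the nickel centre must be in the +2 oxidation state. Ni sits in group 10, so the d-electron count is 10 − 2 = 8. Nitro (N-bound nitrite) is a strong-field ligand (high in the spectrochemical series). A 3d d⁸ ion with strong-field ligands gains enough CFSE to favour square planar over tetrahedral. → square planar.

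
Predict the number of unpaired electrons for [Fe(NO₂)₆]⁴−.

0

Summing ligand charges against the −4 overall charge gives an oxidation state of +2 for iron.
Group 8 minus oxidation state 2 gives a d⁶ configuration.
The spin state decides the count: Nitro (N-bound nitrite) is a strong-field ligand (high in the spectrochemical series) for a first-row metal, so the complex is low-spin.
An octahedral low-spin d⁶ ion is t₂g⁶e_g⁰, giving 0 unpaired electrons.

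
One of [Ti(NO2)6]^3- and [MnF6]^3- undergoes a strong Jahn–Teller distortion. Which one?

[MnF6]^3-

[Ti(NO2)6]^3-: Ligand charges: each nitro (N-bound nitrite) is −1. With an overall charge of −3 the titanium centre must be in the +3 oxidation state. Ti sits in group 4, so the d-electron count is 4 − 3 = 1. The d¹ configuration leaves the e_g set evenly filled (or empty) — no strong Jahn–Teller driving force.
[MnF6]^3-: Summing ligand charges against the −3 overall charge gives an oxidation state of +3 for manganese. Manganese is a group-7 element; Mn(III) is therefore d⁴. Fluoride is a weak-field ligand for a first-row metal, so the complex is high-spin. The t₂g³e_g¹ (high-spin) configuration has an unevenly filled e_g set; the Jahn–Teller theorem predicts a tetragonal distortion (typically axial elongation) to lift the degeneracy.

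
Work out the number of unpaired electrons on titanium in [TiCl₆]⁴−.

2 unpaired electrons

Ligand charges: each chloride is −1. With an overall charge of −4 the titanium centre must be in the +2 oxidation state.
Ti sits in group 4, so the d-electron count is 4 − 2 = 2.
In an octahedral field the d² configuration is t₂g²e_g⁰ (only one arrangement possible), giving 2 unpaired electrons.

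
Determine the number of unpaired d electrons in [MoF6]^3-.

Summing ligand charges against the −3 overall charge gives an oxidation state of +3 for molybdenum.
Group 6 minus oxidation state 3 gives a d³ configuration.
In an octahedral field the d³ configuration is t₂g³e_g⁰ (only one arrangement possible), giving 3 unpaired electrons.

3 unpaired electrons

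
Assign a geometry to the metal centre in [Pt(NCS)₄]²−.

square planar

Summing ligand charges against the −2 overall charge gives an oxidation state of +2 for platinum.
Platinum is a group-10 element; Pt(II) is therefore d⁸.
Coordination number: 4.
A 5d d⁸ ion has a large crystal-field splitting; square planar leaves the high-energy d_{x²−y²} orbital empty and maximises CFSE.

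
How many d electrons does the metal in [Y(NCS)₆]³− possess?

d0

Summing ligand charges against the −3 overall charge gives an oxidation state of +3 for yttrium.
Y sits in group 3, so the d-electron count is 3 − 3 = 0.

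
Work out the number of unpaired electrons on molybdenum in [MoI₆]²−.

2 unpaired electrons

Each iodide is −1; balancing the −2 overall charge requires Mo(IV).
Molybdenum is a group-6 element; Mo(IV) is therefore d².
In an octahedral field the d² configuration is t₂g²e_g⁰ (only one arrangement possible), giving 2 unpaired electrons.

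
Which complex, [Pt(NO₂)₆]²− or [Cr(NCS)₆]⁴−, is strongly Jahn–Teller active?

[Pt(NO₂)₆]²−: Summing ligand charges against the −2 overall charge gives an oxidation state of +4 for platinum. Group 10 minus oxidation state 4 gives a d⁶ configuration. A 5d ion has a large Δₒ and is invariably low-spin. The d⁶ configuration leaves the e_g set evenly filled (or empty) — no strong Jahn–Teller driving force.
[Cr(NCS)₆]⁴−: Summing ligand charges against the −4 overall charge gives an oxidation state of +2 for chromium. Chromium is a group-6 element; Cr(II) is therefore d⁴. Isothiocyanate is a weak-field ligand for a first-row metal, so the complex is high-spin. The t₂g³e_g¹ (high-spin) configuration has an unevenly filled e_g set; the Jahn–Teller theorem predicts a tetragonal distortion (typically axial elongation) to lift the degeneracy.

[Cr(NCS)₆]⁴−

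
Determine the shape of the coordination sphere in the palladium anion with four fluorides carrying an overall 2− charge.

Ligand charges: each fluoride is −1. With an overall charge of −2 the palladium centre must be in the +2 oxidation state.
Palladium is a group-10 element; Pd(II) is therefore d⁸.
Coordination number: 4.
A 4d d⁸ ion has a large crystal-field splitting; square planar leaves the high-energy d_{x²−y²} orbital empty and maximises CFSE.

square planar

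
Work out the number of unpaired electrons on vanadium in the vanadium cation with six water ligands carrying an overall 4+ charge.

Ligand charges: water is neutral. With an overall charge of +4 the vanadium centre must be in the +4 oxidation state.
Group 5 minus oxidation state 4 gives a d¹ configuration.
In an octahedral field the d¹ configuration is t₂g¹e_g⁰ (only one arrangement possible), giving 1 unpaired electron.

1 unpaired electron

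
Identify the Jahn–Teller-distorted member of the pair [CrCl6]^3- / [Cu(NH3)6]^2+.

[CrCl6]^3-: Each chloride is −1; balancing the −3 overall charge requires Cr(III). Group 6 minus oxidation state 3 gives a d³ configuration. The d³ configuration leaves the e_g set evenly filled (or empty) — no strong Jahn–Teller driving force.
[Cu(NH3)6]^2+: Ligand charges: ammonia is neutral. With an overall charge of +2 the copper centre must be in the +2 oxidation state. Group 11 minus oxidation state 2 gives a d⁹ configuration. The t₂g⁶e_g³ configuration has an unevenly filled e_g set; the Jahn–Teller theorem predicts a tetragonal distortion (typically axial elongation) to lift the degeneracy.

[Cu(NH3)6]^2+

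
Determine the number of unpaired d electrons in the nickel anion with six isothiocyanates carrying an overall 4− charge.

2

Ligand charges: each isothiocyanate is −1. With an overall charge of −4 the nickel centre must be in the +2 oxidation state.
Nickel is a group-10 element; Ni(II) is therefore d⁸.
In an octahedral field the d⁸ configuration is t₂g⁶e_g² (only one arrangement possible), giving 2 unpaired electrons.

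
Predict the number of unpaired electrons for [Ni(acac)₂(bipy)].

Each acetylacetonate is −1; 2,2′-bipyridine is neutral; balancing the 0 overall charge requires Ni(II).
Ni sits in group 10, so the d-electron count is 10 − 2 = 8.
Counting donor atoms: 2×acetylacetonate (bidentate) → 4 donors; 1×2,2′-bipyridine (bidentate) → 2 donors. Coordination number = 6.
In an octahedral field the d⁸ configuration is t₂g⁶e_g² (only one arrangement possible), giving 2 unpaired electrons.

2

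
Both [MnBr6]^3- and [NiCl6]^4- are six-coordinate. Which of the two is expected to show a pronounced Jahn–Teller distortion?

[MnBr6]^3-

[MnBr6]^3-: Ligand charges: each bromide is −1. With an overall charge of −3 the manganese centre must be in the +3 oxidation state. Mn sits in group 7, so the d-electron count is 7 − 3 = 4. Bromide is a weak-field ligand for a first-row metal, so the complex is high-spin. The t₂g³e_g¹ (high-spin) configuration has an unevenly filled e_g set; the Jahn–Teller theorem predicts a tetragonal distortion (typically axial elongation) to lift the degeneracy.
[NiCl6]^4-: Ligand charges: each chloride is −1. With an overall charge of −4 the nickel centre must be in the +2 oxidation state. Nickel is a group-10 element; Ni(II) is therefore d⁸. The d⁸ configuration leaves the e_g set evenly filled (or empty) — no strong Jahn–Teller driving force.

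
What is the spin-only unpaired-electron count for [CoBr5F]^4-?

Summing ligand charges against the −4 overall charge gives an oxidation state of +2 for cobalt.
Group 9 minus oxidation state 2 gives a d⁷ configuration.
The spin state decides the count: Bromide and fluoride are weak-field ligands for a first-row metal, so the complex is high-spin.
An octahedral high-spin d⁷ ion is t₂g⁵e_g², giving 3 unpaired electrons.

3 unpaired electrons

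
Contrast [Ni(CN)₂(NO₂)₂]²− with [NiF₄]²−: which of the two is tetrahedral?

[NiF₄]²−

For [Ni(CN)₂(NO₂)₂]²−: Ligand charges: each cyanide is −1; each nitro (N-bound nitrite) is −1. With an overall charge of −2 the nickel centre must be in the +2 oxidation state. Ni sits in group 10, so the d-electron count is 10 − 2 = 8. Cyanide and nitro (N-bound nitrite) are strong-field ligands (high in the spectrochemical series). A 3d d⁸ ion with strong-field ligands gains enough CFSE to favour square planar over tetrahedral. → square planar.
For [NiF₄]²−: Each fluoride is −1; balancing the −2 overall charge requires Ni(II). Group 10 minus oxidation state 2 gives a d⁸ configuration. Fluoride is a weak-field ligand. With weak-field ligands the CFSE gain from square planar is small, so a 3d d⁸ ion takes the sterically preferred tetrahedral geometry. → tetrahedral.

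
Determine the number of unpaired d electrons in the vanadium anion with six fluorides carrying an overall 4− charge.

3

Ligand charges: each fluoride is −1. With an overall charge of −4 the vanadium centre must be in the +2 oxidation state.
Group 5 minus oxidation state 2 gives a d³ configuration.
In an octahedral field the d³ configuration is t₂g³e_g⁰ (only one arrangement possible), giving 3 unpaired electrons.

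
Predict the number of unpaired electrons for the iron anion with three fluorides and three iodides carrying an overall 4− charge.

4

Each fluoride is −1; each iodide is −1; balancing the −4 overall charge requires Fe(II).
Group 8 minus oxidation state 2 gives a d⁶ configuration.
The spin state decides the count: Fluoride and iodide are weak-field ligands for a first-row metal, so the complex is high-spin.
An octahedral high-spin d⁶ ion is t₂g⁴e_g², giving 4 unpaired electrons.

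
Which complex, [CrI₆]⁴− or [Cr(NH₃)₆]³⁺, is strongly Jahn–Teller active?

[CrI₆]⁴−: Summing ligand charges against the −4 overall charge gives an oxidation state of +2 for chromium. Group 6 minus oxidation state 2 gives a d⁴ configuration. Iodide is a weak-field ligand for a first-row metal, so the complex is high-spin. The t₂g³e_g¹ (high-spin) configuration has an unevenly filled e_g set; the Jahn–Teller theorem predicts a tetragonal distortion (typically axial elongation) to lift the degeneracy.
[Cr(NH₃)₆]³⁺: Ligand charges: ammonia is neutral. With an overall charge of +3 the chromium centre must be in the +3 oxidation state. Group 6 minus oxidation state 3 gives a d³ configuration. The d³ configuration leaves the e_g set evenly filled (or empty) — no strong Jahn–Teller driving force.

[CrI₆]⁴−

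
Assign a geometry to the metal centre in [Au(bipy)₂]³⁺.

Summing ligand charges against the +3 overall charge gives an oxidation state of +3 for gold.
Au sits in group 11, so the d-electron count is 11 − 3 = 8.
Counting donor atoms: 2×2,2′-bipyridine (bidentate) → 4 donors. Coordination number = 4.
A 5d d⁸ ion has a large crystal-field splitting; square planar leaves the high-energy d_{x²−y²} orbital empty and maximises CFSE.

square planar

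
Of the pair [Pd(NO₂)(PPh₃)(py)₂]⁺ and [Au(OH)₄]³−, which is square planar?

For [Pd(NO₂)(PPh₃)(py)₂]⁺: Summing ligand charges against the +1 overall charge gives an oxidation state of +2 for palladium. Palladium is a group-10 element; Pd(II) is therefore d⁸. A 4d d⁸ ion has a large crystal-field splitting; square planar leaves the high-energy d_{x²−y²} orbital empty and maximises CFSE. → square planar.
For [Au(OH)₄]³−: Each hydroxide is −1; balancing the −3 overall charge requires Au(I). Gold is a group-11 element; Au(I) is therefore d¹⁰. A d¹⁰ ion has no crystal-field stabilisation preference between square planar and tetrahedral, so four ligands adopt the sterically favoured tetrahedral geometry. → tetrahedral.

[Pd(NO₂)(PPh₃)(py)₂]⁺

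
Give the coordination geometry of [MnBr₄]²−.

tetrahedral

Summing ligand charges against the −2 overall charge gives an oxidation state of +2 for manganese.
Mn sits in group 7, so the d-electron count is 7 − 2 = 5.
With 4 monodentate ligands the coordination number is 4.
Bromide is a weak-field ligand.
A high-spin d⁵ ion has zero CFSE in either geometry, so four ligands adopt the sterically favoured tetrahedral geometry.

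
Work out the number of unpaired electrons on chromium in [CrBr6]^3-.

3 unpaired electrons

Each bromide is −1; balancing the −3 overall charge requires Cr(III).
Chromium is a group-6 element; Cr(III) is therefore d³.
In an octahedral field the d³ configuration is t₂g³e_g⁰ (only one arrangement possible), giving 3 unpaired electrons.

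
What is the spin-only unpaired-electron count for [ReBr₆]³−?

2 unpaired electrons

Ligand charges: each bromide is −1. With an overall charge of −3 the rhenium centre must be in the +3 oxidation state.
Group 7 minus oxidation state 3 gives a d⁴ configuration.
The spin state decides the count: a 5d ion has a large Δₒ and is invariably low-spin.
An octahedral low-spin d⁴ ion is t₂g⁴e_g⁰, giving 2 unpaired electrons.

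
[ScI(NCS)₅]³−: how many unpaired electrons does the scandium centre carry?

Each iodide is −1; each isothiocyanate is −1; balancing the −3 overall charge requires Sc(III).
Group 3 minus oxidation state 3 gives a d⁰ configuration.
In an octahedral field the d⁰ configuration is t₂g⁰e_g⁰, giving 0 unpaired electrons.

0 unpaired electrons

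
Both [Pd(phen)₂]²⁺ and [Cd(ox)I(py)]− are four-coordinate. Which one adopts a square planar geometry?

[Pd(phen)₂]²⁺

For [Pd(phen)₂]²⁺: Summing ligand charges against the +2 overall charge gives an oxidation state of +2 for palladium. Pd sits in group 10, so the d-electron count is 10 − 2 = 8. A 4d d⁸ ion has a large crystal-field splitting; square planar leaves the high-energy d_{x²−y²} orbital empty and maximises CFSE. → square planar.
For [Cd(ox)I(py)]−: Summing ligand charges against the −1 overall charge gives an oxidation state of +2 for cadmium. Cd sits in group 12, so the d-electron count is 12 − 2 = 10. A d¹⁰ ion has no crystal-field stabilisation preference between square planar and tetrahedral, so four ligands adopt the sterically favoured tetrahedral geometry. → tetrahedral.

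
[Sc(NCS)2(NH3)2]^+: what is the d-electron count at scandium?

Ligand charges: each isothiocyanate is −1; ammonia is neutral. With an overall charge of +1 the scandium centre must be in the +3 oxidation state.
Scandium is a group-3 element; Sc(III) is therefore d⁰.

d⁰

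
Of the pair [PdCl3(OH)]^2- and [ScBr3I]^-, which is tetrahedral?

For [PdCl3(OH)]^2-: Ligand charges: each chloride is −1; each hydroxide is −1. With an overall charge of −2 the palladium centre must be in the +2 oxidation state. Group 10 minus oxidation state 2 gives a d⁸ configuration. A 4d d⁸ ion has a large crystal-field splitting; square planar leaves the high-energy d_{x²−y²} orbital empty and maximises CFSE. → square planar.
For [ScBr3I]^-: Summing ligand charges against the −1 overall charge gives an oxidation state of +3 for scandium. Scandium is a group-3 element; Sc(III) is therefore d⁰. A d⁰ ion has no crystal-field stabilisation preference between square planar and tetrahedral, so four ligands adopt the sterically favoured tetrahedral geometry. → tetrahedral.

[ScBr3I]^-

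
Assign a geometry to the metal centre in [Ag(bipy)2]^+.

tetrahedral

Summing ligand charges against the +1 overall charge gives an oxidation state of +1 for silver.
Ag sits in group 11, so the d-electron count is 11 − 1 = 10.
Counting donor atoms: 2×2,2′-bipyridine (bidentate) → 4 donors. Coordination number = 4.
A d¹⁰ ion has no crystal-field stabilisation preference between square planar and tetrahedral, so four ligands adopt the sterically favoured tetrahedral geometry.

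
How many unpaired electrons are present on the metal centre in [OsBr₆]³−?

1 unpaired electron

Ligand charges: each bromide is −1. With an overall charge of −3 the osmium centre must be in the +3 oxidation state.
Os sits in group 8, so the d-electron count is 8 − 3 = 5.
The spin state decides the count: a 5d ion has a large Δₒ and is invariably low-spin.
An octahedral low-spin d⁵ ion is t₂g⁵e_g⁰, giving 1 unpaired electron.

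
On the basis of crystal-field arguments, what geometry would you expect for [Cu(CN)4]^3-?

Summing ligand charges against the −3 overall charge gives an oxidation state of +1 for copper.
Group 11 minus oxidation state 1 gives a d¹⁰ configuration.
Coordination number: 4.
A d¹⁰ ion has no crystal-field stabilisation preference between square planar and tetrahedral, so four ligands adopt the sterically favoured tetrahedral geometry.

tetrahedral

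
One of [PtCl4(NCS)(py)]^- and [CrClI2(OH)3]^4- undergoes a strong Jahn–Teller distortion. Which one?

[PtCl4(NCS)(py)]^-: Summing ligand charges against the −1 overall charge gives an oxidation state of +4 for platinum. Platinum is a group-10 element; Pt(IV) is therefore d⁶. A 5d ion has a large Δₒ and is invariably low-spin. The d⁶ configuration leaves the e_g set evenly filled (or empty) — no strong Jahn–Teller driving force.
[CrClI2(OH)3]^4-: Summing ligand charges against the −4 overall charge gives an oxidation state of +2 for chromium. Cr sits in group 6, so the d-electron count is 6 − 2 = 4. Chloride, hydroxide, and iodide are weak-field ligands for a first-row metal, so the complex is high-spin. The t₂g³e_g¹ (high-spin) configuration has an unevenly filled e_g set; the Jahn–Teller theorem predicts a tetragonal distortion (typically axial elongation) to lift the degeneracy.

[CrClI2(OH)3]^4-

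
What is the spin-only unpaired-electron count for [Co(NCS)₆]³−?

Ligand charges: each isothiocyanate is −1. With an overall charge of −3 the cobalt centre must be in the +3 oxidation state.
Co sits in group 9, so the d-electron count is 9 − 3 = 6.
The spin state decides the count: Co(III) has an exceptionally large octahedral splitting and is low-spin with essentially every ligand except fluoride.
An octahedral low-spin d⁶ ion is t₂g⁶e_g⁰, giving 0 unpaired electrons.

0 unpaired electrons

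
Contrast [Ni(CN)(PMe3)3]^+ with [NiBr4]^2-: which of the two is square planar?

[Ni(CN)(PMe3)3]^+

For [Ni(CN)(PMe3)3]^+: Each cyanide is −1; trimethylphosphine is neutral; balancing the +1 overall charge requires Ni(II). Group 10 minus oxidation state 2 gives a d⁸ configuration. Cyanide and trimethylphosphine are strong-field ligands (high in the spectrochemical series). A 3d d⁸ ion with strong-field ligands gains enough CFSE to favour square planar over tetrahedral. → square planar.
For [NiBr4]^2-: Ligand charges: each bromide is −1. With an overall charge of −2 the nickel centre must be in the +2 oxidation state. Ni sits in group 10, so the d-electron count is 10 − 2 = 8. Bromide is a weak-field ligand. With weak-field ligands the CFSE gain from square planar is small, so a 3d d⁸ ion takes the sterically preferred tetrahedral geometry. → tetrahedral.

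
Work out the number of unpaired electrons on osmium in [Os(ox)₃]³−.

1 unpaired electron

Summing ligand charges against the −3 overall charge gives an oxidation state of +3 for osmium.
Osmium is a group-8 element; Os(III) is therefore d⁵.
Counting donor atoms: 3×oxalate (bidentate) → 6 donors. Coordination number = 6.
The spin state decides the count: a 5d ion has a large Δₒ and is invariably low-spin.
An octahedral low-spin d⁵ ion is t₂g⁵e_g⁰, giving 1 unpaired electron.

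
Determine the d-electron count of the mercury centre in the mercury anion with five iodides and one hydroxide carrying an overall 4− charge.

Summing ligand charges against the −4 overall charge gives an oxidation state of +2 for mercury.
Group 12 minus oxidation state 2 gives a d¹⁰ configuration.

d¹⁰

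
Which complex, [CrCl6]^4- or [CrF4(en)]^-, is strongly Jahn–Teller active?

[CrCl6]^4-

[CrCl6]^4-: Each chloride is −1; balancing the −4 overall charge requires Cr(II). Cr sits in group 6, so the d-electron count is 6 − 2 = 4. Chloride is a weak-field ligand for a first-row metal, so the complex is high-spin. The t₂g³e_g¹ (high-spin) configuration has an unevenly filled e_g set; the Jahn–Teller theorem predicts a tetragonal distortion (typically axial elongation) to lift the degeneracy.
[CrF4(en)]^-: Each fluoride is −1; ethylenediamine is neutral; balancing the −1 overall charge requires Cr(III). Cr sits in group 6, so the d-electron count is 6 − 3 = 3. The d³ configuration leaves the e_g set evenly filled (or empty) — no strong Jahn–Teller driving force.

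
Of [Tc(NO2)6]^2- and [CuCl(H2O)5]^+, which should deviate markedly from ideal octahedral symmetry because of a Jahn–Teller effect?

[CuCl(H2O)5]^+

[Tc(NO2)6]^2-: Ligand charges: each nitro (N-bound nitrite) is −1. With an overall charge of −2 the technetium centre must be in the +4 oxidation state. Technetium is a group-7 element; Tc(IV) is therefore d³. The d³ configuration leaves the e_g set evenly filled (or empty) — no strong Jahn–Teller driving force.
[CuCl(H2O)5]^+: Summing ligand charges against the +1 overall charge gives an oxidation state of +2 for copper. Group 11 minus oxidation state 2 gives a d⁹ configuration. The t₂g⁶e_g³ configuration has an unevenly filled e_g set; the Jahn–Teller theorem predicts a tetragonal distortion (typically axial elongation) to lift the degeneracy.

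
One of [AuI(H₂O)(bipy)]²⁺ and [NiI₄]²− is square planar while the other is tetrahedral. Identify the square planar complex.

[AuI(H₂O)(bipy)]²⁺

For [AuI(H₂O)(bipy)]²⁺: Ligand charges: each iodide is −1; water is neutral; 2,2′-bipyridine is neutral. With an overall charge of +2 the gold centre must be in the +3 oxidation state. Gold is a group-11 element; Au(III) is therefore d⁸. A 5d d⁸ ion has a large crystal-field splitting; square planar leaves the high-energy d_{x²−y²} orbital empty and maximises CFSE. → square planar.
For [NiI₄]²−: Each iodide is −1; balancing the −2 overall charge requires Ni(II). Ni sits in group 10, so the d-electron count is 10 − 2 = 8. Iodide is a weak-field ligand. With weak-field ligands the CFSE gain from square planar is small, so a 3d d⁸ ion takes the sterically preferred tetrahedral geometry. → tetrahedral.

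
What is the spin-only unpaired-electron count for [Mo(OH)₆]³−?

3 unpaired electrons

Each hydroxide is −1; balancing the −3 overall charge requires Mo(III).
Mo sits in group 6, so the d-electron count is 6 − 3 = 3.
In an octahedral field the d³ configuration is t₂g³e_g⁰ (only one arrangement possible), giving 3 unpaired electrons.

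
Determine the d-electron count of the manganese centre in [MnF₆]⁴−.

Ligand charges: each fluoride is −1. With an overall charge of −4 the manganese centre must be in the +2 oxidation state.
Group 7 minus oxidation state 2 gives a d⁵ configuration.

d5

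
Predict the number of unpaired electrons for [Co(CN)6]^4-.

1

Each cyanide is −1; balancing the −4 overall charge requires Co(II).
Group 9 minus oxidation state 2 gives a d⁷ configuration.
The spin state decides the count: Cyanide is a strong-field ligand (high in the spectrochemical series) for a first-row metal, so the complex is low-spin.
An octahedral low-spin d⁷ ion is t₂g⁶e_g¹, giving 1 unpaired electron.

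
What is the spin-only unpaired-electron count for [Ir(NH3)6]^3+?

0 unpaired electrons

Ligand charges: ammonia is neutral. With an overall charge of +3 the iridium centre must be in the +3 oxidation state.
Ir sits in group 9, so the d-electron count is 9 − 3 = 6.
The spin state decides the count: a 5d ion has a large Δₒ and is invariably low-spin.
An octahedral low-spin d⁶ ion is t₂g⁶e_g⁰, giving 0 unpaired electrons.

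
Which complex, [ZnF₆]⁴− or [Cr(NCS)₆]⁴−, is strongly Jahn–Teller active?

[ZnF₆]⁴−: Each fluoride is −1; balancing the −4 overall charge requires Zn(II). Zinc is a group-12 element; Zn(II) is therefore d¹⁰. The d¹⁰ configuration leaves the e_g set evenly filled (or empty) — no strong Jahn–Teller driving force.
[Cr(NCS)₆]⁴−: Each isothiocyanate is −1; balancing the −4 overall charge requires Cr(II). Chromium is a group-6 element; Cr(II) is therefore d⁴. Isothiocyanate is a weak-field ligand for a first-row metal, so the complex is high-spin. The t₂g³e_g¹ (high-spin) configuration has an unevenly filled e_g set; the Jahn–Teller theorem predicts a tetragonal distortion (typically axial elongation) to lift the degeneracy.

[Cr(NCS)₆]⁴−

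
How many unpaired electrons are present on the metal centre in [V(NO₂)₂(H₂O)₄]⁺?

Summing ligand charges against the +1 overall charge gives an oxidation state of +3 for vanadium.
Group 5 minus oxidation state 3 gives a d² configuration.
In an octahedral field the d² configuration is t₂g²e_g⁰ (only one arrangement possible), giving 2 unpaired electrons.

2 unpaired electrons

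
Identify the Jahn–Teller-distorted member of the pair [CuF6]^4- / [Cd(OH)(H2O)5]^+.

[CuF6]^4-: Each fluoride is −1; balancing the −4 overall charge requires Cu(II). Cu sits in group 11, so the d-electron count is 11 − 2 = 9. The t₂g⁶e_g³ configuration has an unevenly filled e_g set; the Jahn–Teller theorem predicts a tetragonal distortion (typically axial elongation) to lift the degeneracy.
[Cd(OH)(H2O)5]^+: Ligand charges: each hydroxide is −1; water is neutral. With an overall charge of +1 the cadmium centre must be in the +2 oxidation state. Cadmium is a group-12 element; Cd(II) is therefore d¹⁰. The d¹⁰ configuration leaves the e_g set evenly filled (or empty) — no strong Jahn–Teller driving force.

[CuF6]^4-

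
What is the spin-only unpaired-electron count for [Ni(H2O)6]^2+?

2 unpaired electrons

Ligand charges: water is neutral. With an overall charge of +2 the nickel centre must be in the +2 oxidation state.
Group 10 minus oxidation state 2 gives a d⁸ configuration.
In an octahedral field the d⁸ configuration is t₂g⁶e_g² (only one arrangement possible), giving 2 unpaired electrons.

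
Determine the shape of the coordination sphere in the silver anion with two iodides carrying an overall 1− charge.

linear

Each iodide is −1; balancing the −1 overall charge requires Ag(I).
Group 11 minus oxidation state 1 gives a d¹⁰ configuration.
Coordination number: 2.
A d¹⁰ ion with only two ligands adopts a linear arrangement (sp hybridisation; no CFSE preference).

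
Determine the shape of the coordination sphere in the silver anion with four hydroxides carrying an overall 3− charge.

Summing ligand charges against the −3 overall charge gives an oxidation state of +1 for silver.
Ag sits in group 11, so the d-electron count is 11 − 1 = 10.
With 4 monodentate ligands the coordination number is 4.
A d¹⁰ ion has no crystal-field stabilisation preference between square planar and tetrahedral, so four ligands adopt the sterically favoured tetrahedral geometry.

tetrahedral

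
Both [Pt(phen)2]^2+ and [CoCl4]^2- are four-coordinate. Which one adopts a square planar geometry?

For [Pt(phen)2]^2+: 1,10-phenanthroline is neutral; balancing the +2 overall charge requires Pt(II). Group 10 minus oxidation state 2 gives a d⁸ configuration. A 5d d⁸ ion has a large crystal-field splitting; square planar leaves the high-energy d_{x²−y²} orbital empty and maximises CFSE. → square planar.
For [CoCl4]^2-: Ligand charges: each chloride is −1. With an overall charge of −2 the cobalt centre must be in the +2 oxidation state. Cobalt is a group-9 element; Co(II) is therefore d⁷. For a high-spin 3d d⁷ ion with weak-field ligands the small Δₜ gives little square-planar CFSE advantage, so four ligands adopt the sterically favoured tetrahedral geometry. → tetrahedral.

[Pt(phen)2]^2+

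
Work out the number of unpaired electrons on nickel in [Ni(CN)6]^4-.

Summing ligand charges against the −4 overall charge gives an oxidation state of +2 for nickel.
Ni sits in group 10, so the d-electron count is 10 − 2 = 8.
In an octahedral field the d⁸ configuration is t₂g⁶e_g² (only one arrangement possible), giving 2 unpaired electrons.

2 unpaired electrons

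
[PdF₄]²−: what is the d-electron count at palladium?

Ligand charges: each fluoride is −1. With an overall charge of −2 the palladium centre must be in the +2 oxidation state.
Group 10 minus oxidation state 2 gives a d⁸ configuration.

d8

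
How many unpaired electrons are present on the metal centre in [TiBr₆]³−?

Summing ligand charges against the −3 overall charge gives an oxidation state of +3 for titanium.
Group 4 minus oxidation state 3 gives a d¹ configuration.
In an octahedral field the d¹ configuration is t₂g¹e_g⁰ (only one arrangement possible), giving 1 unpaired electron.

1 unpaired electron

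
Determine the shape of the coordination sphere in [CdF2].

Summing ligand charges against the 0 overall charge gives an oxidation state of +2 for cadmium.
Group 12 minus oxidation state 2 gives a d¹⁰ configuration.
With 2 monodentate ligands the coordination number is 2.
A d¹⁰ ion with only two ligands adopts a linear arrangement (sp hybridisation; no CFSE preference).

linear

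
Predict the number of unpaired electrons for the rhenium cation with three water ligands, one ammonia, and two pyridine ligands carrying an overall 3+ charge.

2 unpaired electrons

Summing ligand charges against the +3 overall charge gives an oxidation state of +3 for rhenium.
Rhenium is a group-7 element; Re(III) is therefore d⁴.
The spin state decides the count: a 5d ion has a large Δₒ and is invariably low-spin.
An octahedral low-spin d⁴ ion is t₂g⁴e_g⁰, giving 2 unpaired electrons.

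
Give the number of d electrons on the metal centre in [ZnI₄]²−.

Ligand charges: each iodide is −1. With an overall charge of −2 the zinc centre must be in the +2 oxidation state.
Zn sits in group 12, so the d-electron count is 12 − 2 = 10.

d¹⁰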